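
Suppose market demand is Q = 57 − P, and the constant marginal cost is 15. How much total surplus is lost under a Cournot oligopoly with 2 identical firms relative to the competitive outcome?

DWL = 98

Inverting demand: P = 57 − Q.
Under competition P = MC = 15, so Q = (57 − 15)/1 = 42.
With 2 symmetric Cournot firms, each firm's FOC gives 57 − 3q = 15, so q = 14, Q = 2·14 = 28, and P = 29.
DWL is the triangle between Q = 28 and Q = 42: ½·(42 − 28)·(29 − 15) = 98.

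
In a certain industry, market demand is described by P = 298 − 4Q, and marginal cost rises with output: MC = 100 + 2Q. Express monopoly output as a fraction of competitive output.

A monopolist chooses Q where MR = MC. MR = 298 − 8Q; setting this equal to 100 + 2Q gives Q = 19.8 and P = 218.8.
Under competition P = MC: 298 − 4Q = 100 + 2Q ⇒ Q = 33, P = 166.
Ratio Q_m/Q_c = 19.8/33 = 0.6.

Q_m/Q_c = 0.6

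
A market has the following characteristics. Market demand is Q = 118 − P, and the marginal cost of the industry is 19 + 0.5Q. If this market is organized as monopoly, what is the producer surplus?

Inverting demand: P = 118 − Q.
A monopolist chooses Q where MR = MC. MR = 118 − 2Q; setting this equal to 19 + 0.5Q gives Q = 39.6 and P = 78.4.
PS = P·Q − VC(Q) = 78.4·39.6 − (19·39.6 + ½·0.5·39.6²) = 1960.2.

PS = 1960.2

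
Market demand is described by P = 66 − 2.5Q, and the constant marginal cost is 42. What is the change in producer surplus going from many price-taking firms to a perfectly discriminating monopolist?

Competitive firms price at marginal cost: P = 42, giving Q = 9.6.
PS = (42 − 42)·9.6 = 0.
A perfectly discriminating monopolist sells every unit with P(Q) ≥ MC(Q), so output equals the competitive quantity Q = 9.6. Each buyer pays their reservation price, so CS = 0 and the firm captures all surplus.
PS = ½·(66 − 42)·9.6 = 115.2.
Change in producer surplus: 115.2 − 0 = 115.2.

PS rises by 115.2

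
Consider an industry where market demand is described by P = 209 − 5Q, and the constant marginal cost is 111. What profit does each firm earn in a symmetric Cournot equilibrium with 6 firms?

π_i = 39.2

In a 6-firm Cournot equilibrium, symmetry and the first-order condition give q = (209 − 111)/(35) = 2.8. So Q = 16.8 and P = 125.
Each firm's profit = (125 − 111)·2.8 = 39.2.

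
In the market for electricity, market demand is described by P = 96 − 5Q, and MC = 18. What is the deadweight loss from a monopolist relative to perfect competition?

DWL = 152.1

Competitive firms price at marginal cost: P = 18, giving Q = 15.6.
The monopolist equates marginal revenue to marginal cost: 96 − 10Q = 18, so Q = 7.8. From demand, P = 57.
DWL is the triangle between Q = 7.8 and Q = 15.6: ½·(15.6 − 7.8)·(57 − 18) = 152.1.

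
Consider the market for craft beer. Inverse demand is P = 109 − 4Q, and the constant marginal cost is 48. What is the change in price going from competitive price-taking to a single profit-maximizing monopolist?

Perfect competition: P = MC = 48, so 109 − 4Q = 48 and Q = 15.25.
A monopolist chooses Q where MR = MC. MR = 109 − 8Q; setting this equal to 48 gives Q = 7.625 and P = 78.5.
Change in price: 78.5 − 48 = 30.5.

P rises by 30.5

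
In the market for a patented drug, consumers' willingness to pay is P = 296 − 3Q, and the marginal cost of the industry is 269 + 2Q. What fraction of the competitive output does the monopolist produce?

Q_m/Q_c = 0.625

The monopolist equates marginal revenue to marginal cost: 296 − 6Q = 269 + 2Q, so Q = 3.375. From demand, P = 285.875.
Under competition P = MC: 296 − 3Q = 269 + 2Q ⇒ Q = 5.4, P = 279.8.
Ratio Q_m/Q_c = 3.375/5.4 = 0.625.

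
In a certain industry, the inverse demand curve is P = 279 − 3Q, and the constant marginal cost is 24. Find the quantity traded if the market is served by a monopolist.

The monopolist equates marginal revenue to marginal cost: 279 − 6Q = 24, so Q = 42.5. From demand, P = 151.5.

Q = 42.5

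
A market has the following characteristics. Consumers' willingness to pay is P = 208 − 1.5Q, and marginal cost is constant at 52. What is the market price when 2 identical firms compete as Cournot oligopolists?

In a 2-firm Cournot equilibrium, symmetry and the first-order condition give q = (208 − 52)/(4.5) = 104/3. So Q = 208/3 and P = 104.

P = 104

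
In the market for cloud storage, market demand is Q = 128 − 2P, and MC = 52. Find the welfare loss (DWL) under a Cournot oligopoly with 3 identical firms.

Inverting demand: P = 64 − 0.5Q.
Perfect competition: P = MC = 52, so 64 − 0.5Q = 52 and Q = 24.
With 3 symmetric Cournot firms, each firm's FOC gives 64 − 2q = 52, so q = 6, Q = 3·6 = 18, and P = 55.
DWL is the triangle between Q = 18 and Q = 24: ½·(24 − 18)·(55 − 52) = 9.

DWL = 9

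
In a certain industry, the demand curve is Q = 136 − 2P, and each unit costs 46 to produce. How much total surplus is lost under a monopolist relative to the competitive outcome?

DWL = 121

Inverting demand: P = 68 − 0.5Q.
Competitive firms price at marginal cost: P = 46, giving Q = 44.
Monopoly sets MR = MC: 68 − Q = 46 ⇒ Q = 22, P = 68 − 0.5·22 = 57.
DWL is the triangle between Q = 22 and Q = 44: ½·(44 − 22)·(57 − 46) = 121.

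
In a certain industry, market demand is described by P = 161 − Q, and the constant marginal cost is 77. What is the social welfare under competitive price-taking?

Competitive firms price at marginal cost: P = 77, giving Q = 84.
CS = ½·(161 − 77)·84 = 3528; PS = (77 − 77)·84 = 0; TS = 3528.

TS = 3528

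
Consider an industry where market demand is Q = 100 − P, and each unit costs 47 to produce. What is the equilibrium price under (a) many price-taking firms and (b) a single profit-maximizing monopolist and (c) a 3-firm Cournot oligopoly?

Competition: P = 47; Monopoly: P = 73.5; Cournot: P = 60.25

Inverting demand: P = 100 − Q.
Competitive firms price at marginal cost: P = 47, giving Q = 53.
A monopolist chooses Q where MR = MC. MR = 100 − 2Q; setting this equal to 47 gives Q = 26.5 and P = 73.5.
Cournot with 3 identical firms: the symmetric best-response condition is 100 − 4q = 47. Each firm produces q = 13.25, total output Q = 39.75, price P = 60.25.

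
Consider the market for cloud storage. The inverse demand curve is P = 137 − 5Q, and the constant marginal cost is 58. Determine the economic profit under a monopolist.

Profit = 312.05

The monopolist equates marginal revenue to marginal cost: 137 − 10Q = 58, so Q = 7.9. From demand, P = 97.5.
Profit = (97.5 − 58)·7.9 = 312.05.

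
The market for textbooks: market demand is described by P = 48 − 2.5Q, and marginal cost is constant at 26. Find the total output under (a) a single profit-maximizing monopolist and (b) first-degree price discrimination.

A monopolist chooses Q where MR = MC. MR = 48 − 5Q; setting this equal to 26 gives Q = 4.4 and P = 37.
With perfect price discrimination, output is the efficient level Q = 8.8 (where demand meets MC), but every buyer pays their willingness to pay: CS = 0 and PS = total surplus.

Monopoly: Q = 4.4; Perfect PD: Q = 8.8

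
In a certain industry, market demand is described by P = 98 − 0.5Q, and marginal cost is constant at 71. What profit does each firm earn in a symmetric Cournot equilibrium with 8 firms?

π_i = 18

In a 8-firm Cournot equilibrium, symmetry and the first-order condition give q = (98 − 71)/(4.5) = 6. So Q = 48 and P = 74.
Each firm's profit = (74 − 71)·6 = 18.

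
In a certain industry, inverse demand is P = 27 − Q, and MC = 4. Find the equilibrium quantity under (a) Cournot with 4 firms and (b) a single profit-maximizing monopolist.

With 4 symmetric Cournot firms, each firm's FOC gives 27 − 5q = 4, so q = 4.6, Q = 4·4.6 = 18.4, and P = 8.6.
A monopolist chooses Q where MR = MC. MR = 27 − 2Q; setting this equal to 4 gives Q = 11.5 and P = 15.5.

Cournot: Q = 18.4; Monopoly: Q = 11.5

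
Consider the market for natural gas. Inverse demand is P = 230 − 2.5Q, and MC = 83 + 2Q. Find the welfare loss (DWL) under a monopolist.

Competitive equilibrium sets price equal to marginal cost: 230 − 2.5Q = 83 + 2Q, so Q = 98/3 and P = 445/3.
The monopolist equates marginal revenue to marginal cost: 230 − 5Q = 83 + 2Q, so Q = 21. From demand, P = 177.5.
CS = ½·(230 − 445/3)·98/3 = 12005/9; PS = (445/3·98/3 − 83·98/3 − ½·2·(98/3)²) = 9604/9; TS = 2401.
CS = ½·(230 − 177.5)·21 = 551.25; PS = (177.5·21 − 83·21 − ½·2·21²) = 1543.5; TS = 2094.75.
DWL = 2401 − 2094.75 = 306.25.

DWL = 306.25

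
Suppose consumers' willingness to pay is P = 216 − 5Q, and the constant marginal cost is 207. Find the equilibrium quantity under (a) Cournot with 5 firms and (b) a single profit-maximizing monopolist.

In a 5-firm Cournot equilibrium, symmetry and the first-order condition give q = (216 − 207)/(30) = 0.3. So Q = 1.5 and P = 208.5.
The monopolist equates marginal revenue to marginal cost: 216 − 10Q = 207, so Q = 0.9. From demand, P = 211.5.

Cournot: Q = 1.5; Monopoly: Q = 0.9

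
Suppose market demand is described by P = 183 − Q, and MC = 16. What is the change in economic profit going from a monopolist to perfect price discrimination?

π rises by 6972.25

Monopoly sets MR = MC: 183 − 2Q = 16 ⇒ Q = 83.5, P = 183 − 83.5 = 99.5.
Profit = (99.5 − 16)·83.5 = 6972.25.
Under first-degree price discrimination the firm charges each unit its demand price and produces up to where P = MC, i.e. Q = 167. Consumer surplus is zero; producer surplus equals total surplus.
PS equals the full surplus area, 13944.5. Profit = 13944.5 = 13944.5.
Change in economic profit: 13944.5 − 6972.25 = 6972.25.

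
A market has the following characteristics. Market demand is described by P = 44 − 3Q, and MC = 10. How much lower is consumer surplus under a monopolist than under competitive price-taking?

Under competition P = MC = 10, so Q = (44 − 10)/3 = 34/3.
CS = ½·(44 − 10)·34/3 = 578/3.
The monopolist equates marginal revenue to marginal cost: 44 − 6Q = 10, so Q = 17/3. From demand, P = 27.
CS = ½·(44 − 27)·17/3 = 289/6.
Change in consumer surplus: 289/6 − 578/3 = −144.5.

CS falls by 144.5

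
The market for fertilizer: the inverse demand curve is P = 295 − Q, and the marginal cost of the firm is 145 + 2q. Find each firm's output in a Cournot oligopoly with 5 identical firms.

q_i = 18.75

Cournot with 5 identical firms: the symmetric best-response condition is 295 − 6q = 145 + 2q. Each firm produces q = 18.75, total output Q = 93.75, price P = 201.25.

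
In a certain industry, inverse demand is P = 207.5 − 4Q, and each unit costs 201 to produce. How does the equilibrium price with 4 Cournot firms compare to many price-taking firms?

Cournot: P = 202.3; Competition: P = 201

With 4 symmetric Cournot firms, each firm's FOC gives 207.5 − 20q = 201, so q = 0.325, Q = 4·0.325 = 1.3, and P = 202.3.
Competitive firms price at marginal cost: P = 201, giving Q = 1.625.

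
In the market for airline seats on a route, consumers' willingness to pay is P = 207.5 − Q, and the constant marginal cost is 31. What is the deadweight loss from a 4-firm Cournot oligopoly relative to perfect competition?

Perfect competition: P = MC = 31, so 207.5 − Q = 31 and Q = 176.5.
With 4 symmetric Cournot firms, each firm's FOC gives 207.5 − 5q = 31, so q = 35.3, Q = 4·35.3 = 141.2, and P = 66.3.
DWL is the triangle between Q = 141.2 and Q = 176.5: ½·(176.5 − 141.2)·(66.3 − 31) = 623.045.

DWL = 623.045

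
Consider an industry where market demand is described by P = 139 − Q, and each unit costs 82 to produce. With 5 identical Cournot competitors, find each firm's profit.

π_i = 90.25

Cournot with 5 identical firms: the symmetric best-response condition is 139 − 6q = 82. Each firm produces q = 9.5, total output Q = 47.5, price P = 91.5.
Each firm's profit = (91.5 − 82)·9.5 = 90.25.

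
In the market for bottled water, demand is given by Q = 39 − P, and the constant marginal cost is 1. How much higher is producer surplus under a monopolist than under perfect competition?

PS rises by 361

Inverting demand: P = 39 − Q.
Under competition P = MC = 1, so Q = (39 − 1)/1 = 38.
PS = (1 − 1)·38 = 0.
A monopolist chooses Q where MR = MC. MR = 39 − 2Q; setting this equal to 1 gives Q = 19 and P = 20.
PS = (20 − 1)·19 = 361.
Change in producer surplus: 361 − 0 = 361.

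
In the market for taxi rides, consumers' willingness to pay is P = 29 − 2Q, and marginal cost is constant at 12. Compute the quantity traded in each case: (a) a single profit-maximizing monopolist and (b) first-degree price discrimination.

Monopoly sets MR = MC: 29 − 4Q = 12 ⇒ Q = 4.25, P = 29 − 2·4.25 = 20.5.
Under first-degree price discrimination the firm charges each unit its demand price and produces up to where P = MC, i.e. Q = 8.5. Consumer surplus is zero; producer surplus equals total surplus.

Monopoly: Q = 4.25; Perfect PD: Q = 8.5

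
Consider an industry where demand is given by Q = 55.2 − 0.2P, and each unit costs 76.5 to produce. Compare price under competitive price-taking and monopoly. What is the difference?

P rises by 99.75

Inverting demand: P = 276 − 5Q.
Perfect competition: P = MC = 76.5, so 276 − 5Q = 76.5 and Q = 39.9.
A monopolist chooses Q where MR = MC. MR = 276 − 10Q; setting this equal to 76.5 gives Q = 19.95 and P = 176.25.
Change in price: 176.25 − 76.5 = 99.75.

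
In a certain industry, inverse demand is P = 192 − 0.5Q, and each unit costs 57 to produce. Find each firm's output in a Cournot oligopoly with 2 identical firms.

With 2 symmetric Cournot firms, each firm's FOC gives 192 − 1.5q = 57, so q = 90, Q = 2·90 = 180, and P = 102.

q_i = 90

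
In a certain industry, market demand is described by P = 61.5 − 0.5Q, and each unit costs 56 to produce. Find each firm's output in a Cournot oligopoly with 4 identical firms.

q_i = 2.2

In a 4-firm Cournot equilibrium, symmetry and the first-order condition give q = (61.5 − 56)/(2.5) = 2.2. So Q = 8.8 and P = 57.1.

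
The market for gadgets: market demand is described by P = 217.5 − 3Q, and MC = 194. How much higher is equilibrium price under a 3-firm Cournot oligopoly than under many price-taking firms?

Perfect competition: P = MC = 194, so 217.5 − 3Q = 194 and Q = 47/6.
With 3 symmetric Cournot firms, each firm's FOC gives 217.5 − 12q = 194, so q = 47/24, Q = 3·47/24 = 5.875, and P = 199.875.
Change in equilibrium price: 199.875 − 194 = 5.875.

P rises by 5.875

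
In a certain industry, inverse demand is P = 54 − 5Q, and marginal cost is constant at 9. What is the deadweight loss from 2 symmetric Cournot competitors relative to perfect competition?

Under competition P = MC = 9, so Q = (54 − 9)/5 = 9.
With 2 symmetric Cournot firms, each firm's FOC gives 54 − 15q = 9, so q = 3, Q = 2·3 = 6, and P = 24.
DWL is the triangle between Q = 6 and Q = 9: ½·(9 − 6)·(24 − 9) = 22.5.

DWL = 22.5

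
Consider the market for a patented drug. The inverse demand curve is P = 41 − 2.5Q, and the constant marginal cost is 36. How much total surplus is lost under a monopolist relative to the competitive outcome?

Competitive firms price at marginal cost: P = 36, giving Q = 2.
The monopolist equates marginal revenue to marginal cost: 41 − 5Q = 36, so Q = 1. From demand, P = 38.5.
DWL is the triangle between Q = 1 and Q = 2: ½·(2 − 1)·(38.5 − 36) = 1.25.

DWL = 1.25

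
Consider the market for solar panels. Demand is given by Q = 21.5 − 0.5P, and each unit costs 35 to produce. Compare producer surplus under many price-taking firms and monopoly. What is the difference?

Inverting demand: P = 43 − 2Q.
Perfect competition: P = MC = 35, so 43 − 2Q = 35 and Q = 4.
PS = (35 − 35)·4 = 0.
A monopolist chooses Q where MR = MC. MR = 43 − 4Q; setting this equal to 35 gives Q = 2 and P = 39.
PS = (39 − 35)·2 = 8.
Change in producer surplus: 8 − 0 = 8.

PS rises by 8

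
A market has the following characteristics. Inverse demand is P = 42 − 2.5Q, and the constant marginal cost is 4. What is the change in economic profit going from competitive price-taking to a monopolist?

π rises by 144.4

Under competition P = MC = 4, so Q = (42 − 4)/2.5 = 15.2.
Profit = (4 − 4)·15.2 = 0.
Monopoly sets MR = MC: 42 − 5Q = 4 ⇒ Q = 7.6, P = 42 − 2.5·7.6 = 23.
Profit = (23 − 4)·7.6 = 144.4.
Change in economic profit: 144.4 − 0 = 144.4.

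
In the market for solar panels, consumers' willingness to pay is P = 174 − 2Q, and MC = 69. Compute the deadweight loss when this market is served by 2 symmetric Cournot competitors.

DWL = 306.25

Perfect competition: P = MC = 69, so 174 − 2Q = 69 and Q = 52.5.
With 2 symmetric Cournot firms, each firm's FOC gives 174 − 6q = 69, so q = 17.5, Q = 2·17.5 = 35, and P = 104.
DWL is the triangle between Q = 35 and Q = 52.5: ½·(52.5 − 35)·(104 − 69) = 306.25.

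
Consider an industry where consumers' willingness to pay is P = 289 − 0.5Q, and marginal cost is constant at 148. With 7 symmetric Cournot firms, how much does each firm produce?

With 7 symmetric Cournot firms, each firm's FOC gives 289 − 4q = 148, so q = 35.25, Q = 7·35.25 = 246.75, and P = 165.625.

q_i = 35.25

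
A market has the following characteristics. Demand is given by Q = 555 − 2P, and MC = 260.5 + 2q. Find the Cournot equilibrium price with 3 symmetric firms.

P = 271.125

Inverting demand: P = 277.5 − 0.5Q.
Cournot with 3 identical firms: the symmetric best-response condition is 277.5 − 2q = 260.5 + 2q. Each firm produces q = 4.25, total output Q = 12.75, price P = 271.125.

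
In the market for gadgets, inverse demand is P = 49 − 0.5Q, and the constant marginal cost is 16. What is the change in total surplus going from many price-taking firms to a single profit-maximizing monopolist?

Competitive firms price at marginal cost: P = 16, giving Q = 66.
CS = ½·(49 − 16)·66 = 1089; PS = (16 − 16)·66 = 0; TS = 1089.
Monopoly sets MR = MC: 49 − Q = 16 ⇒ Q = 33, P = 49 − 0.5·33 = 32.5.
CS = ½·(49 − 32.5)·33 = 272.25; PS = (32.5 − 16)·33 = 544.5; TS = 816.75.
Change in total surplus: 816.75 − 1089 = −272.25.

Total surplus falls by 272.25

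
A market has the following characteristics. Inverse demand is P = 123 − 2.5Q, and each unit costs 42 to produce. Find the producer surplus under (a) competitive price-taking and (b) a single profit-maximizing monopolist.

Under competition P = MC = 42, so Q = (123 − 42)/2.5 = 32.4.
PS = (42 − 42)·32.4 = 0.
Monopoly sets MR = MC: 123 − 5Q = 42 ⇒ Q = 16.2, P = 123 − 2.5·16.2 = 82.5.
PS = (82.5 − 42)·16.2 = 656.1.

Competition: PS = 0; Monopoly: PS = 656.1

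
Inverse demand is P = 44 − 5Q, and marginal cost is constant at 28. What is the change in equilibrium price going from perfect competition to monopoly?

P rises by 8

Under competition P = MC = 28, so Q = (44 − 28)/5 = 3.2.
A monopolist chooses Q where MR = MC. MR = 44 − 10Q; setting this equal to 28 gives Q = 1.6 and P = 36.
Change in equilibrium price: 36 − 28 = 8.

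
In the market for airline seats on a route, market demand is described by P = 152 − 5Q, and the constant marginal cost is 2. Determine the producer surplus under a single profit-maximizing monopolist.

PS = 1125

Monopoly sets MR = MC: 152 − 10Q = 2 ⇒ Q = 15, P = 152 − 5·15 = 77.
PS = (77 − 2)·15 = 1125.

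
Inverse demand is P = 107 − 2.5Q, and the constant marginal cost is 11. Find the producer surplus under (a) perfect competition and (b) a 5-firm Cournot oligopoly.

Under competition P = MC = 11, so Q = (107 − 11)/2.5 = 38.4.
PS = (11 − 11)·38.4 = 0.
In a 5-firm Cournot equilibrium, symmetry and the first-order condition give q = (107 − 11)/(15) = 6.4. So Q = 32 and P = 27.
PS = (27 − 11)·32 = 512.

Competition: PS = 0; Cournot: PS = 512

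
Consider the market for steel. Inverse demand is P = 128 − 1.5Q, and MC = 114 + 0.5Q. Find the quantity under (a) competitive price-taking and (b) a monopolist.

Under competition P = MC: 128 − 1.5Q = 114 + 0.5Q ⇒ Q = 7, P = 117.5.
The monopolist equates marginal revenue to marginal cost: 128 − 3Q = 114 + 0.5Q, so Q = 4. From demand, P = 122.

Competition: Q = 7; Monopoly: Q = 4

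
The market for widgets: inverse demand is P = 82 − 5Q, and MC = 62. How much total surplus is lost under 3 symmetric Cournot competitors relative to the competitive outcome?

Under competition P = MC = 62, so Q = (82 − 62)/5 = 4.
Cournot with 3 identical firms: the symmetric best-response condition is 82 − 20q = 62. Each firm produces q = 1, total output Q = 3, price P = 67.
DWL is the triangle between Q = 3 and Q = 4: ½·(4 − 3)·(67 − 62) = 2.5.

DWL = 2.5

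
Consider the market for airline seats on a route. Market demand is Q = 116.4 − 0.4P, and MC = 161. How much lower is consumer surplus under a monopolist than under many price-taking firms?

Consumer surplus falls by 2535

Inverting demand: P = 291 − 2.5Q.
Under competition P = MC = 161, so Q = (291 − 161)/2.5 = 52.
CS = ½·(291 − 161)·52 = 3380.
The monopolist equates marginal revenue to marginal cost: 291 − 5Q = 161, so Q = 26. From demand, P = 226.
CS = ½·(291 − 226)·26 = 845.
Change in consumer surplus: 845 − 3380 = −2535.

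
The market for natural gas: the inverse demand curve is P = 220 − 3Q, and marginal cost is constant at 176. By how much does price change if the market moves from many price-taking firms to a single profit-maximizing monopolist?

Competitive firms price at marginal cost: P = 176, giving Q = 44/3.
A monopolist chooses Q where MR = MC. MR = 220 − 6Q; setting this equal to 176 gives Q = 22/3 and P = 198.
Change in price: 198 − 176 = 22.

P rises by 22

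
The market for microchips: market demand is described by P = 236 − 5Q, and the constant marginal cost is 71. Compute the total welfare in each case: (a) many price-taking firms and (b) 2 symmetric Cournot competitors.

Under competition P = MC = 71, so Q = (236 − 71)/5 = 33.
CS = ½·(236 − 71)·33 = 2722.5; PS = (71 − 71)·33 = 0; TS = 2722.5.
In a 2-firm Cournot equilibrium, symmetry and the first-order condition give q = (236 − 71)/(15) = 11. So Q = 22 and P = 126.
CS = ½·(236 − 126)·22 = 1210; PS = (126 − 71)·22 = 1210; TS = 2420.

Competition: TS = 2722.5; Cournot: TS = 2420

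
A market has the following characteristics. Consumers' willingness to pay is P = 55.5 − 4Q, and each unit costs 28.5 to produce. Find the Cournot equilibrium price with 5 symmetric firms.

P = 33

With 5 symmetric Cournot firms, each firm's FOC gives 55.5 − 24q = 28.5, so q = 1.125, Q = 5·1.125 = 5.625, and P = 33.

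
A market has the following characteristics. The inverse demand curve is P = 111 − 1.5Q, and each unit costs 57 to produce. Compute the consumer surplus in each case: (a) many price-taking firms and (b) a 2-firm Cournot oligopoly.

Under competition P = MC = 57, so Q = (111 − 57)/1.5 = 36.
CS = ½·(111 − 57)·36 = 972.
In a 2-firm Cournot equilibrium, symmetry and the first-order condition give q = (111 − 57)/(4.5) = 12. So Q = 24 and P = 75.
CS = ½·(111 − 75)·24 = 432.

Competition: CS = 972; Cournot: CS = 432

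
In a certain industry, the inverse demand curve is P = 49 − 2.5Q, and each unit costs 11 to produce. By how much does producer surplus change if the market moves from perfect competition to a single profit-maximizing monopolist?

Competitive firms price at marginal cost: P = 11, giving Q = 15.2.
PS = (11 − 11)·15.2 = 0.
Monopoly sets MR = MC: 49 − 5Q = 11 ⇒ Q = 7.6, P = 49 − 2.5·7.6 = 30.
PS = (30 − 11)·7.6 = 144.4.
Change in producer surplus: 144.4 − 0 = 144.4.

Producer surplus rises by 144.4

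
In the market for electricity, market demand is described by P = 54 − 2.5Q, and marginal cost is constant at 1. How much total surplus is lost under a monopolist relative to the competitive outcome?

Perfect competition: P = MC = 1, so 54 − 2.5Q = 1 and Q = 21.2.
Monopoly sets MR = MC: 54 − 5Q = 1 ⇒ Q = 10.6, P = 54 − 2.5·10.6 = 27.5.
DWL is the triangle between Q = 10.6 and Q = 21.2: ½·(21.2 − 10.6)·(27.5 − 1) = 140.45.

DWL = 140.45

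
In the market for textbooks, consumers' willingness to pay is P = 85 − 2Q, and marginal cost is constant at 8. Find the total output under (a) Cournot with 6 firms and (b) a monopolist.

In a 6-firm Cournot equilibrium, symmetry and the first-order condition give q = (85 − 8)/(14) = 5.5. So Q = 33 and P = 19.
A monopolist chooses Q where MR = MC. MR = 85 − 4Q; setting this equal to 8 gives Q = 19.25 and P = 46.5.

Cournot: Q = 33; Monopoly: Q = 19.25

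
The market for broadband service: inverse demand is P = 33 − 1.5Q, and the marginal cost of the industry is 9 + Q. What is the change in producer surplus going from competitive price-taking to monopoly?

Competitive equilibrium sets price equal to marginal cost: 33 − 1.5Q = 9 + Q, so Q = 9.6 and P = 18.6.
PS = P·Q − VC(Q) = 18.6·9.6 − (9·9.6 + ½·1·9.6²) = 46.08.
A monopolist chooses Q where MR = MC. MR = 33 − 3Q; setting this equal to 9 + Q gives Q = 6 and P = 24.
PS = P·Q − VC(Q) = 24·6 − (9·6 + ½·1·6²) = 72.
Change in producer surplus: 72 − 46.08 = 25.92.

PS rises by 25.92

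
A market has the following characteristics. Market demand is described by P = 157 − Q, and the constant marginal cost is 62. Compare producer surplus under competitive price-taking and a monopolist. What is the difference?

Under competition P = MC = 62, so Q = (157 − 62)/1 = 95.
PS = (62 − 62)·95 = 0.
The monopolist equates marginal revenue to marginal cost: 157 − 2Q = 62, so Q = 47.5. From demand, P = 109.5.
PS = (109.5 − 62)·47.5 = 2256.25.
Change in producer surplus: 2256.25 − 0 = 2256.25.

Producer surplus rises by 2256.25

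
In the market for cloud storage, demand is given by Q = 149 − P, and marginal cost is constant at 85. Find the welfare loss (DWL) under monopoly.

Inverting demand: P = 149 − Q.
Perfect competition: P = MC = 85, so 149 − Q = 85 and Q = 64.
Monopoly sets MR = MC: 149 − 2Q = 85 ⇒ Q = 32, P = 149 − 32 = 117.
DWL is the triangle between Q = 32 and Q = 64: ½·(64 − 32)·(117 − 85) = 512.

DWL = 512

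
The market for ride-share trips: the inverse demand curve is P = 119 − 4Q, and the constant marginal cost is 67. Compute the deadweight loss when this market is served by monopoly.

DWL = 84.5

Perfect competition: P = MC = 67, so 119 − 4Q = 67 and Q = 13.
The monopolist equates marginal revenue to marginal cost: 119 − 8Q = 67, so Q = 6.5. From demand, P = 93.
DWL is the triangle between Q = 6.5 and Q = 13: ½·(13 − 6.5)·(93 − 67) = 84.5.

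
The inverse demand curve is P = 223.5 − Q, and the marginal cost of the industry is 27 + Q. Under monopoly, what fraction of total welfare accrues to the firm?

PS/TS = 0.75

The monopolist equates marginal revenue to marginal cost: 223.5 − 2Q = 27 + Q, so Q = 65.5. From demand, P = 158.
CS = ½·(223.5 − 158)·65.5 = 2145.125.
PS = P·Q − VC(Q) = 158·65.5 − (27·65.5 + ½·1·65.5²) = 6435.375.
Share captured = PS/TS = 6435.375/8580.5 = 0.75.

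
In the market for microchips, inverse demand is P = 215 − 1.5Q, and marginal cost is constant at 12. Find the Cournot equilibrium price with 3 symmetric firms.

P = 62.75

Cournot with 3 identical firms: the symmetric best-response condition is 215 − 6q = 12. Each firm produces q = 203/6, total output Q = 101.5, price P = 62.75.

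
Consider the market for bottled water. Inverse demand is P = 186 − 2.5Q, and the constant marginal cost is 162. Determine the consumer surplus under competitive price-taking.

Under competition P = MC = 162, so Q = (186 − 162)/2.5 = 9.6.
CS = ½·(186 − 162)·9.6 = 115.2.

CS = 115.2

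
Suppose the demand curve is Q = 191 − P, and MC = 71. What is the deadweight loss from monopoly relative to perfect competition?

DWL = 1800

Inverting demand: P = 191 − Q.
Under competition P = MC = 71, so Q = (191 − 71)/1 = 120.
A monopolist chooses Q where MR = MC. MR = 191 − 2Q; setting this equal to 71 gives Q = 60 and P = 131.
DWL is the triangle between Q = 60 and Q = 120: ½·(120 − 60)·(131 − 71) = 1800.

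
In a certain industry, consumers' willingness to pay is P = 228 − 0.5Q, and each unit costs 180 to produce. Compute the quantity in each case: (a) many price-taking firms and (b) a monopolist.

Perfect competition: P = MC = 180, so 228 − 0.5Q = 180 and Q = 96.
The monopolist equates marginal revenue to marginal cost: 228 − Q = 180, so Q = 48. From demand, P = 204.

Competition: Q = 96; Monopoly: Q = 48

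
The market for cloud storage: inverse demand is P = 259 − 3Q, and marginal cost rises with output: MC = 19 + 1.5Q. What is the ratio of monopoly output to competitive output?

Q_m/Q_c = 0.6

Monopoly sets MR = MC: 259 − 6Q = 19 + 1.5Q ⇒ Q = 32, P = 259 − 3·32 = 163.
Under competition P = MC: 259 − 3Q = 19 + 1.5Q ⇒ Q = 160/3, P = 99.
Ratio Q_m/Q_c = 32/(160/3) = 0.6.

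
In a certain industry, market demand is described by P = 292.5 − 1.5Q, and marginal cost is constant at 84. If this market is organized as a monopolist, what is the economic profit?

Profit = 7245.375

A monopolist chooses Q where MR = MC. MR = 292.5 − 3Q; setting this equal to 84 gives Q = 69.5 and P = 188.25.
Profit = (188.25 − 84)·69.5 = 7245.375.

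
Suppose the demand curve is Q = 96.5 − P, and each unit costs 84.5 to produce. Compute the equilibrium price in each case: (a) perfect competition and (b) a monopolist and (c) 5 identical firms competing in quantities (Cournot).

Competition: P = 84.5; Monopoly: P = 90.5; Cournot: P = 86.5

Inverting demand: P = 96.5 − Q.
Competitive firms price at marginal cost: P = 84.5, giving Q = 12.
Monopoly sets MR = MC: 96.5 − 2Q = 84.5 ⇒ Q = 6, P = 96.5 − 6 = 90.5.
Cournot with 5 identical firms: the symmetric best-response condition is 96.5 − 6q = 84.5. Each firm produces q = 2, total output Q = 10, price P = 86.5.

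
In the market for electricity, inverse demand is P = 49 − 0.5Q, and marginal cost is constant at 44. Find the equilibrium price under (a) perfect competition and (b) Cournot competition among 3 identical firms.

Competition: P = 44; Cournot: P = 45.25

Perfect competition: P = MC = 44, so 49 − 0.5Q = 44 and Q = 10.
With 3 symmetric Cournot firms, each firm's FOC gives 49 − 2q = 44, so q = 2.5, Q = 3·2.5 = 7.5, and P = 45.25.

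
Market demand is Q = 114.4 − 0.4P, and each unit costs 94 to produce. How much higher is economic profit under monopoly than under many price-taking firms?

π rises by 3686.4

Inverting demand: P = 286 − 2.5Q.
Under competition P = MC = 94, so Q = (286 − 94)/2.5 = 76.8.
Profit = (94 − 94)·76.8 = 0.
A monopolist chooses Q where MR = MC. MR = 286 − 5Q; setting this equal to 94 gives Q = 38.4 and P = 190.
Profit = (190 − 94)·38.4 = 3686.4.
Change in economic profit: 3686.4 − 0 = 3686.4.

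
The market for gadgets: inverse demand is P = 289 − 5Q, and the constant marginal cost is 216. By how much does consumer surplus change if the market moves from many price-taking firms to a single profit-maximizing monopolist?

Consumer surplus falls by 399.675

Competitive firms price at marginal cost: P = 216, giving Q = 14.6.
CS = ½·(289 − 216)·14.6 = 532.9.
The monopolist equates marginal revenue to marginal cost: 289 − 10Q = 216, so Q = 7.3. From demand, P = 252.5.
CS = ½·(289 − 252.5)·7.3 = 133.225.
Change in consumer surplus: 133.225 − 532.9 = −399.675.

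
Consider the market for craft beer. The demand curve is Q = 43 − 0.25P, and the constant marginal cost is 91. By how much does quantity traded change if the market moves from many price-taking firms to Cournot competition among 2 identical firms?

Quantity traded falls by 6.75

Inverting demand: P = 172 − 4Q.
Perfect competition: P = MC = 91, so 172 − 4Q = 91 and Q = 20.25.
Cournot with 2 identical firms: the symmetric best-response condition is 172 − 12q = 91. Each firm produces q = 6.75, total output Q = 13.5, price P = 118.
Change in quantity traded: 13.5 − 20.25 = −6.75.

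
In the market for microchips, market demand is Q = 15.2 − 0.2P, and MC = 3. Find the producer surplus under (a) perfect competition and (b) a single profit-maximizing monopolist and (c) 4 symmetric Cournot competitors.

Competition: PS = 0; Monopoly: PS = 266.45; Cournot: PS = 170.528

Inverting demand: P = 76 − 5Q.
Competitive firms price at marginal cost: P = 3, giving Q = 14.6.
PS = (3 − 3)·14.6 = 0.
A monopolist chooses Q where MR = MC. MR = 76 − 10Q; setting this equal to 3 gives Q = 7.3 and P = 39.5.
PS = (39.5 − 3)·7.3 = 266.45.
In a 4-firm Cournot equilibrium, symmetry and the first-order condition give q = (76 − 3)/(25) = 2.92. So Q = 11.68 and P = 17.6.
PS = (17.6 − 3)·11.68 = 170.528.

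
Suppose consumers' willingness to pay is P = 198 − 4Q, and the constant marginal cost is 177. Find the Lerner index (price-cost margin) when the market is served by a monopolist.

Lerner index = 0.056

Monopoly sets MR = MC: 198 − 8Q = 177 ⇒ Q = 2.625, P = 198 − 4·2.625 = 187.5.
Lerner index = (P − MC)/P = (187.5 − 177)/187.5 = 0.056.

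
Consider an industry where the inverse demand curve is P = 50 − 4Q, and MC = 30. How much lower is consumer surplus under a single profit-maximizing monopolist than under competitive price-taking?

Under competition P = MC = 30, so Q = (50 − 30)/4 = 5.
CS = ½·(50 − 30)·5 = 50.
The monopolist equates marginal revenue to marginal cost: 50 − 8Q = 30, so Q = 2.5. From demand, P = 40.
CS = ½·(50 − 40)·2.5 = 12.5.
Change in consumer surplus: 12.5 − 50 = −37.5.

Consumer surplus falls by 37.5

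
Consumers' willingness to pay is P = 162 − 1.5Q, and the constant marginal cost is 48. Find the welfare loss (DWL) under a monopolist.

DWL = 1083

Perfect competition: P = MC = 48, so 162 − 1.5Q = 48 and Q = 76.
Monopoly sets MR = MC: 162 − 3Q = 48 ⇒ Q = 38, P = 162 − 1.5·38 = 105.
DWL is the triangle between Q = 38 and Q = 76: ½·(76 − 38)·(105 − 48) = 1083.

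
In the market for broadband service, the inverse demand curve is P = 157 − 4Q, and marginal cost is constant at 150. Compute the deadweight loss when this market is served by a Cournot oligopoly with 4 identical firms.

DWL = 0.245

Perfect competition: P = MC = 150, so 157 − 4Q = 150 and Q = 1.75.
In a 4-firm Cournot equilibrium, symmetry and the first-order condition give q = (157 − 150)/(20) = 0.35. So Q = 1.4 and P = 151.4.
DWL is the triangle between Q = 1.4 and Q = 1.75: ½·(1.75 − 1.4)·(151.4 − 150) = 0.245.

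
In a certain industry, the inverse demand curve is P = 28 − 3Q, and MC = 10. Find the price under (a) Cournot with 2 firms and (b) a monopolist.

Cournot: P = 16; Monopoly: P = 19

With 2 symmetric Cournot firms, each firm's FOC gives 28 − 9q = 10, so q = 2, Q = 2·2 = 4, and P = 16.
Monopoly sets MR = MC: 28 − 6Q = 10 ⇒ Q = 3, P = 28 − 3·3 = 19.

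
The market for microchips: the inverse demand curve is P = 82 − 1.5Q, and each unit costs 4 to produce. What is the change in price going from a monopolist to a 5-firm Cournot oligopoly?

Price falls by 26

The monopolist equates marginal revenue to marginal cost: 82 − 3Q = 4, so Q = 26. From demand, P = 43.
Cournot with 5 identical firms: the symmetric best-response condition is 82 − 9q = 4. Each firm produces q = 26/3, total output Q = 130/3, price P = 17.
Change in price: 17 − 43 = −26.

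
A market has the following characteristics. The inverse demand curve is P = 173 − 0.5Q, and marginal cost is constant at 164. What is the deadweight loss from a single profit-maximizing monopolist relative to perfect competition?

Under competition P = MC = 164, so Q = (173 − 164)/0.5 = 18.
The monopolist equates marginal revenue to marginal cost: 173 − Q = 164, so Q = 9. From demand, P = 168.5.
DWL is the triangle between Q = 9 and Q = 18: ½·(18 − 9)·(168.5 − 164) = 20.25.

DWL = 20.25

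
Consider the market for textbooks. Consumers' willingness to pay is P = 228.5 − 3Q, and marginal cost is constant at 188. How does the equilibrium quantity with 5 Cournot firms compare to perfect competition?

In a 5-firm Cournot equilibrium, symmetry and the first-order condition give q = (228.5 − 188)/(18) = 2.25. So Q = 11.25 and P = 194.75.
Competitive firms price at marginal cost: P = 188, giving Q = 13.5.

Cournot: Q = 11.25; Competition: Q = 13.5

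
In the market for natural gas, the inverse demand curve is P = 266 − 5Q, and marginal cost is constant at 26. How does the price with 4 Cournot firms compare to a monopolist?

Cournot: P = 74; Monopoly: P = 146

With 4 symmetric Cournot firms, each firm's FOC gives 266 − 25q = 26, so q = 9.6, Q = 4·9.6 = 38.4, and P = 74.
Monopoly sets MR = MC: 266 − 10Q = 26 ⇒ Q = 24, P = 266 − 5·24 = 146.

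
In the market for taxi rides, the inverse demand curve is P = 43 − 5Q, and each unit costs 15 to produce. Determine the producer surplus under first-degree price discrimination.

A perfectly discriminating monopolist sells every unit with P(Q) ≥ MC(Q), so output equals the competitive quantity Q = 5.6. Each buyer pays their reservation price, so CS = 0 and the firm captures all surplus.
PS = ½·(43 − 15)·5.6 = 78.4.

PS = 78.4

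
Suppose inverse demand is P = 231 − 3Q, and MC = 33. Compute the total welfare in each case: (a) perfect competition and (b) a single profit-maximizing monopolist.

Under competition P = MC = 33, so Q = (231 − 33)/3 = 66.
CS = ½·(231 − 33)·66 = 6534; PS = (33 − 33)·66 = 0; TS = 6534.
A monopolist chooses Q where MR = MC. MR = 231 − 6Q; setting this equal to 33 gives Q = 33 and P = 132.
CS = ½·(231 − 132)·33 = 1633.5; PS = (132 − 33)·33 = 3267; TS = 4900.5.

Competition: TS = 6534; Monopoly: TS = 4900.5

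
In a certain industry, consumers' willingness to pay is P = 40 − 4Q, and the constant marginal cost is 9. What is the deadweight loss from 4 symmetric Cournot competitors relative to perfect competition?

Under competition P = MC = 9, so Q = (40 − 9)/4 = 7.75.
With 4 symmetric Cournot firms, each firm's FOC gives 40 − 20q = 9, so q = 1.55, Q = 4·1.55 = 6.2, and P = 15.2.
DWL is the triangle between Q = 6.2 and Q = 7.75: ½·(7.75 − 6.2)·(15.2 − 9) = 4.805.

DWL = 4.805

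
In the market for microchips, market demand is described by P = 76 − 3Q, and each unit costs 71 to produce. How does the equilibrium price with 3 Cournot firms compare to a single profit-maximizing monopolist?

Cournot: P = 72.25; Monopoly: P = 73.5

In a 3-firm Cournot equilibrium, symmetry and the first-order condition give q = (76 − 71)/(12) = 5/12. So Q = 1.25 and P = 72.25.
A monopolist chooses Q where MR = MC. MR = 76 − 6Q; setting this equal to 71 gives Q = 5/6 and P = 73.5.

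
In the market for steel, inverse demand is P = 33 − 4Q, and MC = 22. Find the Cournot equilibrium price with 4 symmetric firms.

Cournot with 4 identical firms: the symmetric best-response condition is 33 − 20q = 22. Each firm produces q = 0.55, total output Q = 2.2, price P = 24.2.

P = 24.2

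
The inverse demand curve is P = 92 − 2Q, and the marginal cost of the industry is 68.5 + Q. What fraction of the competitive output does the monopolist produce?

Monopoly sets MR = MC: 92 − 4Q = 68.5 + Q ⇒ Q = 4.7, P = 92 − 2·4.7 = 82.6.
Competitive equilibrium sets price equal to marginal cost: 92 − 2Q = 68.5 + Q, so Q = 47/6 and P = 229/3.
Ratio Q_m/Q_c = 4.7/(47/6) = 0.6.

Q_m/Q_c = 0.6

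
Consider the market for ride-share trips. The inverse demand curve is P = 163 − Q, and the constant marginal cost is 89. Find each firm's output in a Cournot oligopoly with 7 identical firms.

With 7 symmetric Cournot firms, each firm's FOC gives 163 − 8q = 89, so q = 9.25, Q = 7·9.25 = 64.75, and P = 98.25.

q_i = 9.25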